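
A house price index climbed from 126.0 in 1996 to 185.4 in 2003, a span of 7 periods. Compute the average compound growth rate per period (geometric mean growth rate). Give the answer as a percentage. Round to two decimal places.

Growth factor = (185.4/126.0)^(1/7) = (1.471429)^(1/7) = 1.056727
Growth rate = 1.056727 − 1 = 0.056727 = 5.6727%

5.67%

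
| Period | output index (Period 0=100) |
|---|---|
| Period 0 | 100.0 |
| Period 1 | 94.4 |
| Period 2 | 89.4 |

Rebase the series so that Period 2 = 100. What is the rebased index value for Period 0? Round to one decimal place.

111.9

Rebased(Period 0) = 100.0 / 89.4 × 100 = 111.8568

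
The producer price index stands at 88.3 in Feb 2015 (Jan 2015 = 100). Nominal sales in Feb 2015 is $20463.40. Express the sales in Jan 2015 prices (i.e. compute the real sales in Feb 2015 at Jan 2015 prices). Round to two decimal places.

Real = Nominal ÷ (Index/100) = 20463.40 ÷ (88.3/100)
     = 20463.40 ÷ 0.883 = 23174.8584

23174.86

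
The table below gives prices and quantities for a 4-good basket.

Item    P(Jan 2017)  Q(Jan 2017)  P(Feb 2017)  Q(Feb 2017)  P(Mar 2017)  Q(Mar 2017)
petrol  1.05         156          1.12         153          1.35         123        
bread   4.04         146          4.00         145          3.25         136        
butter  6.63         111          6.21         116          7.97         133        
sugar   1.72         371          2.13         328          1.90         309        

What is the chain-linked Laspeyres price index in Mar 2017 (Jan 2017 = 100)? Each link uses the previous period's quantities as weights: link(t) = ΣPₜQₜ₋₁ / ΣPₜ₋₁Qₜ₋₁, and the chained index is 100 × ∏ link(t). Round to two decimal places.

107.87

Link Jan 2017→Feb 2017:
ΣP(Feb 2017)Q(Jan 2017) = 1.12×156 + 4.00×146 + 6.21×111 + 2.13×371 = 174.72 + 584 + 689.31 + 790.23 = 2238.26
ΣP(Jan 2017)Q(Jan 2017) = 1.05×156 + 4.04×146 + 6.63×111 + 1.72×371 = 163.8 + 589.84 + 735.93 + 638.12 = 2127.69
link = 2238.26/2127.69 = 1.051967
Link Feb 2017→Mar 2017:
ΣP(Mar 2017)Q(Feb 2017) = 1.35×153 + 3.25×145 + 7.97×116 + 1.90×328 = 206.55 + 471.25 + 924.52 + 623.2 = 2225.52
ΣP(Feb 2017)Q(Feb 2017) = 1.12×153 + 4.00×145 + 6.21×116 + 2.13×328 = 171.36 + 580 + 720.36 + 698.64 = 2170.36
link = 2225.52/2170.36 = 1.025415
Chained index = 100 × 1.051967 × 1.025415 = 107.8703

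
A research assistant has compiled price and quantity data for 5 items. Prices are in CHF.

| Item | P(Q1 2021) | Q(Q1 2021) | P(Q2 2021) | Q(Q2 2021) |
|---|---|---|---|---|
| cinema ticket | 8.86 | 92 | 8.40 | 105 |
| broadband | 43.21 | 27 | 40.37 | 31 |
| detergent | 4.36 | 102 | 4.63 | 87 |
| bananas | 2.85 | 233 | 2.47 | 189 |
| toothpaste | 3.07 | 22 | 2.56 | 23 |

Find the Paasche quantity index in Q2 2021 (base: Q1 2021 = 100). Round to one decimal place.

103.2

Paasche quantity index uses current-period prices as weights.
ΣP(Q2 2021)·Q(Q2 2021) = 8.40×105 + 40.37×31 + 4.63×87 + 2.47×189 + 2.56×23 = 882 + 1251.47 + 402.81 + 466.83 + 58.88 = 3061.99
ΣP(Q2 2021)·Q(Q1 2021) = 8.40×92 + 40.37×27 + 4.63×102 + 2.47×233 + 2.56×22 = 772.8 + 1089.99 + 472.26 + 575.51 + 56.32 = 2966.88
Index = 3061.99 / 2966.88 × 100 = 103.2057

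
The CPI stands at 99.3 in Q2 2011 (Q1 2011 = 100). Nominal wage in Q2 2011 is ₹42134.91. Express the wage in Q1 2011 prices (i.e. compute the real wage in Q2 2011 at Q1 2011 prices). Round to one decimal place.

42431.9

Real = Nominal ÷ (Index/100) = 42134.91 ÷ (99.3/100)
     = 42134.91 ÷ 0.993 = 42431.9335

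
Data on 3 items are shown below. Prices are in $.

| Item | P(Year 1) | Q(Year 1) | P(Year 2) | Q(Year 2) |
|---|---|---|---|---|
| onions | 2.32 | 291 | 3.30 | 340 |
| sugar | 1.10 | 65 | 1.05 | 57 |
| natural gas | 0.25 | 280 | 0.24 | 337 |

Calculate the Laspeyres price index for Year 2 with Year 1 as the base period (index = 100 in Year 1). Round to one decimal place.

Laspeyres price index uses base-period quantities as weights.
ΣP(Year 2)·Q(Year 1) = 3.30×291 + 1.05×65 + 0.24×280 = 960.3 + 68.25 + 67.2 = 1095.75
ΣP(Year 1)·Q(Year 1) = 2.32×291 + 1.10×65 + 0.25×280 = 675.12 + 71.5 + 70 = 816.62
Index = 1095.75 / 816.62 × 100 = 134.1811

134.2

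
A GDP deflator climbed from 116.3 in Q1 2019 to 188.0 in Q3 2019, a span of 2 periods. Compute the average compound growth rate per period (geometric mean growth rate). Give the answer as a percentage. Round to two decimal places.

27.14%

Growth factor = (188.0/116.3)^(1/2) = (1.616509)^(1/2) = 1.271420
Growth rate = 1.271420 − 1 = 0.271420 = 27.1420%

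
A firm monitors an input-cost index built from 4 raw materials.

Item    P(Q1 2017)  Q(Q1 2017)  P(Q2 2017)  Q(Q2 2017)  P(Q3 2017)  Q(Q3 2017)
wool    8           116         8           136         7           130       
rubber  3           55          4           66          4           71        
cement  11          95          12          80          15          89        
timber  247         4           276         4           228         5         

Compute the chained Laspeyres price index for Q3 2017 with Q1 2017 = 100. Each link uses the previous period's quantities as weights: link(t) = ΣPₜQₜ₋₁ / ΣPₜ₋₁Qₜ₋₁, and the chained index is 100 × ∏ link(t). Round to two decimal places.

Link Q1 2017→Q2 2017:
ΣP(Q2 2017)Q(Q1 2017) = 8×116 + 4×55 + 12×95 + 276×4 = 928 + 220 + 1140 + 1104 = 3392
ΣP(Q1 2017)Q(Q1 2017) = 8×116 + 3×55 + 11×95 + 247×4 = 928 + 165 + 1045 + 988 = 3126
link = 3392/3126 = 1.085093
Link Q2 2017→Q3 2017:
ΣP(Q3 2017)Q(Q2 2017) = 7×136 + 4×66 + 15×80 + 228×4 = 952 + 264 + 1200 + 912 = 3328
ΣP(Q2 2017)Q(Q2 2017) = 8×136 + 4×66 + 12×80 + 276×4 = 1088 + 264 + 960 + 1104 = 3416
link = 3328/3416 = 0.974239
Chained index = 100 × 1.085093 × 0.974239 = 105.7140

105.71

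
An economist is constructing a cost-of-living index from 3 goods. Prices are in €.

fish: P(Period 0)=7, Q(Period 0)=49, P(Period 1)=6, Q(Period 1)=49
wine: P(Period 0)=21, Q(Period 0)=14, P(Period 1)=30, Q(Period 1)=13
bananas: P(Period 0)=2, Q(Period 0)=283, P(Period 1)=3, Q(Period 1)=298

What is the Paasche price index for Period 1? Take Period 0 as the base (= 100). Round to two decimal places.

130.20

Paasche price index uses current-period quantities as weights.
ΣP(Period 1)·Q(Period 1) = 6×49 + 30×13 + 3×298 = 294 + 390 + 894 = 1578
ΣP(Period 0)·Q(Period 1) = 7×49 + 21×13 + 2×298 = 343 + 273 + 596 = 1212
Index = 1578 / 1212 × 100 = 130.1980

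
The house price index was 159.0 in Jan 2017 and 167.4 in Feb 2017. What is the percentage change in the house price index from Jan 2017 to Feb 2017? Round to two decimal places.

Change = (167.4 − 159.0) / 159.0 × 100
       = 8.4 / 159.0 × 100 = 5.2830%

5.28%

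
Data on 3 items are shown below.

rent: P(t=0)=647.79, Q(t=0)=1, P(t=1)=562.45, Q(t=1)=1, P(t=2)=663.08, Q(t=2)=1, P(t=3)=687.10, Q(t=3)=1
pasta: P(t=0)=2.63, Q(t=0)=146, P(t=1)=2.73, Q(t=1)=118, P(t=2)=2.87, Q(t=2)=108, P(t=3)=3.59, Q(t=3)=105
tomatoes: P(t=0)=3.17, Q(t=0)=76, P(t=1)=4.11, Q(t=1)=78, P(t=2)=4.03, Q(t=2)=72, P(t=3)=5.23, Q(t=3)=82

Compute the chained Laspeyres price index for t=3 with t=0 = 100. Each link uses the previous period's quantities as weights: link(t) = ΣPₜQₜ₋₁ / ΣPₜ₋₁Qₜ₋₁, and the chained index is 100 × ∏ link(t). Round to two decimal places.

125.54

Link t=0→t=1:
ΣP(t=1)Q(t=0) = 562.45×1 + 2.73×146 + 4.11×76 = 562.45 + 398.58 + 312.36 = 1273.39
ΣP(t=0)Q(t=0) = 647.79×1 + 2.63×146 + 3.17×76 = 647.79 + 383.98 + 240.92 = 1272.69
link = 1273.39/1272.69 = 1.000550
Link t=1→t=2:
ΣP(t=2)Q(t=1) = 663.08×1 + 2.87×118 + 4.03×78 = 663.08 + 338.66 + 314.34 = 1316.08
ΣP(t=1)Q(t=1) = 562.45×1 + 2.73×118 + 4.11×78 = 562.45 + 322.14 + 320.58 = 1205.17
link = 1316.08/1205.17 = 1.092029
Link t=2→t=3:
ΣP(t=3)Q(t=2) = 687.10×1 + 3.59×108 + 5.23×72 = 687.1 + 387.72 + 376.56 = 1451.38
ΣP(t=2)Q(t=2) = 663.08×1 + 2.87×108 + 4.03×72 = 663.08 + 309.96 + 290.16 = 1263.2
link = 1451.38/1263.2 = 1.148971
Chained index = 100 × 1.000550 × 1.092029 × 1.148971 = 125.5399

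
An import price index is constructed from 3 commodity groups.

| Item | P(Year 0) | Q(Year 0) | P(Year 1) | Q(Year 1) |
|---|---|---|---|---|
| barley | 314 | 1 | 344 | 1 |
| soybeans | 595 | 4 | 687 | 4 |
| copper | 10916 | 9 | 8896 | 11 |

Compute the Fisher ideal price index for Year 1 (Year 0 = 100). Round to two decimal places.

82.30

Laspeyres component (base-period weights):
ΣP(Year 1)Q(Year 0) = 344×1 + 687×4 + 8896×9 = 344 + 2748 + 80064 = 83156
ΣP(Year 0)Q(Year 0) = 314×1 + 595×4 + 10916×9 = 314 + 2380 + 98244 = 100938
L = 83156 / 100938 × 100 = 82.3832
Paasche component (current-period weights):
ΣP(Year 1)Q(Year 1) = 344×1 + 687×4 + 8896×11 = 344 + 2748 + 97856 = 100948
ΣP(Year 0)Q(Year 1) = 314×1 + 595×4 + 10916×11 = 314 + 2380 + 120076 = 122770
P = 100948 / 122770 × 100 = 82.2253
Fisher = √(L × P) = √(82.3832 × 82.2253) = 82.3042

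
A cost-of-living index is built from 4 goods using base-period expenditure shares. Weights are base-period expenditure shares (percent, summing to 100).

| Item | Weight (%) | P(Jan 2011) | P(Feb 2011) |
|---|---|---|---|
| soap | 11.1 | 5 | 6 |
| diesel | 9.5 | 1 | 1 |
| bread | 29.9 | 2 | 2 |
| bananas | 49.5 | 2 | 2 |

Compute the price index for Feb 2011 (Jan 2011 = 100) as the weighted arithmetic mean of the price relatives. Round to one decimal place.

102.2

soap: 11.1 × (6/5) = 11.1 × 1.200000 = 13.3200
diesel: 9.5 × (1/1) = 9.5 × 1.000000 = 9.5000
bread: 29.9 × (2/2) = 29.9 × 1.000000 = 29.9000
bananas: 49.5 × (2/2) = 49.5 × 1.000000 = 49.5000
Index = Σ wᵢ·(p₁ᵢ/p₀ᵢ) = 13.3200 + 9.5000 + 29.9000 + 49.5000 = 102.2200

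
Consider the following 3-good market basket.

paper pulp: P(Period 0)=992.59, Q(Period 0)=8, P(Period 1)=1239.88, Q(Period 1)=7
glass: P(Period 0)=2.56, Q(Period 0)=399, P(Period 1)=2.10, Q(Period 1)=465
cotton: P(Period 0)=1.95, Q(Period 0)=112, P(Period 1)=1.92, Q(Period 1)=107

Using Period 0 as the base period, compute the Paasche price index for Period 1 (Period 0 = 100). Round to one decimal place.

118.1

Paasche price index uses current-period quantities as weights.
ΣP(Period 1)·Q(Period 1) = 1239.88×7 + 2.10×465 + 1.92×107 = 8679.16 + 976.5 + 205.44 = 9861.1
ΣP(Period 0)·Q(Period 1) = 992.59×7 + 2.56×465 + 1.95×107 = 6948.13 + 1190.4 + 208.65 = 8347.18
Index = 9861.1 / 8347.18 × 100 = 118.1369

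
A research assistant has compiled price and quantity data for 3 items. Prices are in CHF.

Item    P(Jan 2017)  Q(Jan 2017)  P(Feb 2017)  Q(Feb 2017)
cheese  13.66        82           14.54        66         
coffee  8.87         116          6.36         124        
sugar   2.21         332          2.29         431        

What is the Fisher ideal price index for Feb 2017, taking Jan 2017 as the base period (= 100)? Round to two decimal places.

Laspeyres component (base-period weights):
ΣP(Feb 2017)Q(Jan 2017) = 14.54×82 + 6.36×116 + 2.29×332 = 1192.28 + 737.76 + 760.28 = 2690.32
ΣP(Jan 2017)Q(Jan 2017) = 13.66×82 + 8.87×116 + 2.21×332 = 1120.12 + 1028.92 + 733.72 = 2882.76
L = 2690.32 / 2882.76 × 100 = 93.3245
Paasche component (current-period weights):
ΣP(Feb 2017)Q(Feb 2017) = 14.54×66 + 6.36×124 + 2.29×431 = 959.64 + 788.64 + 986.99 = 2735.27
ΣP(Jan 2017)Q(Feb 2017) = 13.66×66 + 8.87×124 + 2.21×431 = 901.56 + 1099.88 + 952.51 = 2953.95
P = 2735.27 / 2953.95 × 100 = 92.5970
Fisher = √(L × P) = √(93.3245 × 92.5970) = 92.9600

92.96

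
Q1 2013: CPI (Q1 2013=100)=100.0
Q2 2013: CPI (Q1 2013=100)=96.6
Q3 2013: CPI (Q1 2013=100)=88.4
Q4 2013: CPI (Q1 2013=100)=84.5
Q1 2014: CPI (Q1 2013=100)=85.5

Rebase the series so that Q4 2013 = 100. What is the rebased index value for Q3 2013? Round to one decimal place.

104.6

Rebased(Q3 2013) = 88.4 / 84.5 × 100 = 104.6154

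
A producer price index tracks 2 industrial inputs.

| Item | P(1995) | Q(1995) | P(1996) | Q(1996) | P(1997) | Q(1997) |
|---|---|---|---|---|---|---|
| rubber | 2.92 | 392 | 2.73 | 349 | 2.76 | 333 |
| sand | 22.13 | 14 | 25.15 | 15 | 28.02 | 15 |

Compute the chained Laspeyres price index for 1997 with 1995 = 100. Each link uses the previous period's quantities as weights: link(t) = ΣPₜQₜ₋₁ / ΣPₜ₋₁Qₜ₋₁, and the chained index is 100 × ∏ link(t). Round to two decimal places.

Link 1995→1996:
ΣP(1996)Q(1995) = 2.73×392 + 25.15×14 = 1070.16 + 352.1 = 1422.26
ΣP(1995)Q(1995) = 2.92×392 + 22.13×14 = 1144.64 + 309.82 = 1454.46
link = 1422.26/1454.46 = 0.977861
Link 1996→1997:
ΣP(1997)Q(1996) = 2.76×349 + 28.02×15 = 963.24 + 420.3 = 1383.54
ΣP(1996)Q(1996) = 2.73×349 + 25.15×15 = 952.77 + 377.25 = 1330.02
link = 1383.54/1330.02 = 1.040240
Chained index = 100 × 0.977861 × 1.040240 = 101.7210

101.72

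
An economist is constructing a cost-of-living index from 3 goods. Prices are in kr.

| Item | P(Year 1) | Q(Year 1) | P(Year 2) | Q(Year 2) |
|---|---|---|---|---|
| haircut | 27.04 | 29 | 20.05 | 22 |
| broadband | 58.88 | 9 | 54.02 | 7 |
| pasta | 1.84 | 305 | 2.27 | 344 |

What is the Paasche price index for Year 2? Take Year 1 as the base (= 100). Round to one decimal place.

Paasche price index uses current-period quantities as weights.
ΣP(Year 2)·Q(Year 2) = 20.05×22 + 54.02×7 + 2.27×344 = 441.1 + 378.14 + 780.88 = 1600.12
ΣP(Year 1)·Q(Year 2) = 27.04×22 + 58.88×7 + 1.84×344 = 594.88 + 412.16 + 632.96 = 1640
Index = 1600.12 / 1640 × 100 = 97.5683

97.6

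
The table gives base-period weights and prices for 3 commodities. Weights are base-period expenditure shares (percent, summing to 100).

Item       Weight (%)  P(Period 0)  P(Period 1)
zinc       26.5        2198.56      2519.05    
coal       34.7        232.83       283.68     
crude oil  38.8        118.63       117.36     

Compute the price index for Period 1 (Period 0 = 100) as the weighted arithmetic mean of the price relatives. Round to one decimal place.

111.0

zinc: 26.5 × (2519.05/2198.56) = 26.5 × 1.145773 = 30.3630
coal: 34.7 × (283.68/232.83) = 34.7 × 1.218400 = 42.2785
crude oil: 38.8 × (117.36/118.63) = 38.8 × 0.989294 = 38.3846
Index = Σ wᵢ·(p₁ᵢ/p₀ᵢ) = 30.3630 + 42.2785 + 38.3846 = 111.0261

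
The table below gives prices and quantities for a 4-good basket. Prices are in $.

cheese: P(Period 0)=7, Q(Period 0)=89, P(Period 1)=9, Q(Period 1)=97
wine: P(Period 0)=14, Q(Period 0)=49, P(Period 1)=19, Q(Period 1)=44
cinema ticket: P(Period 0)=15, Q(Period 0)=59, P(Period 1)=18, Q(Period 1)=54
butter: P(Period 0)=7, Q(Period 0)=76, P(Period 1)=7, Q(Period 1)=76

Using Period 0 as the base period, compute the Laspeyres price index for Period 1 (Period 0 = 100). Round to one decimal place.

Laspeyres price index uses base-period quantities as weights.
ΣP(Period 1)·Q(Period 0) = 9×89 + 19×49 + 18×59 + 7×76 = 801 + 931 + 1062 + 532 = 3326
ΣP(Period 0)·Q(Period 0) = 7×89 + 14×49 + 15×59 + 7×76 = 623 + 686 + 885 + 532 = 2726
Index = 3326 / 2726 × 100 = 122.0103

122.0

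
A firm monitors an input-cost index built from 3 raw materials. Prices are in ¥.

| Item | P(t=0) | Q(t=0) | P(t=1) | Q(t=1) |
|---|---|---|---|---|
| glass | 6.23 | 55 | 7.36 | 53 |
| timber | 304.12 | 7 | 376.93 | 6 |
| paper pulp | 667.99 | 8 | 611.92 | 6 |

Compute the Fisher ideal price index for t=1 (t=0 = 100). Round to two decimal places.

Laspeyres component (base-period weights):
ΣP(t=1)Q(t=0) = 7.36×55 + 376.93×7 + 611.92×8 = 404.8 + 2638.51 + 4895.36 = 7938.67
ΣP(t=0)Q(t=0) = 6.23×55 + 304.12×7 + 667.99×8 = 342.65 + 2128.84 + 5343.92 = 7815.41
L = 7938.67 / 7815.41 × 100 = 101.5771
Paasche component (current-period weights):
ΣP(t=1)Q(t=1) = 7.36×53 + 376.93×6 + 611.92×6 = 390.08 + 2261.58 + 3671.52 = 6323.18
ΣP(t=0)Q(t=1) = 6.23×53 + 304.12×6 + 667.99×6 = 330.19 + 1824.72 + 4007.94 = 6162.85
P = 6323.18 / 6162.85 × 100 = 102.6016
Fisher = √(L × P) = √(101.5771 × 102.6016) = 102.0881

102.09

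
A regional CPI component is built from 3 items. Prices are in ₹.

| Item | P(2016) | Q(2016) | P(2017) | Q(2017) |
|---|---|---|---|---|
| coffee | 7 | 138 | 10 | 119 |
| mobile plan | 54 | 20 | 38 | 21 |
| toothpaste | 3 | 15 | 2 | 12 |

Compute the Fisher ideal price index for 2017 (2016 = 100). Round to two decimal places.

Laspeyres component (base-period weights):
ΣP(2017)Q(2016) = 10×138 + 38×20 + 2×15 = 1380 + 760 + 30 = 2170
ΣP(2016)Q(2016) = 7×138 + 54×20 + 3×15 = 966 + 1080 + 45 = 2091
L = 2170 / 2091 × 100 = 103.7781
Paasche component (current-period weights):
ΣP(2017)Q(2017) = 10×119 + 38×21 + 2×12 = 1190 + 798 + 24 = 2012
ΣP(2016)Q(2017) = 7×119 + 54×21 + 3×12 = 833 + 1134 + 36 = 2003
P = 2012 / 2003 × 100 = 100.4493
Fisher = √(L × P) = √(103.7781 × 100.4493) = 102.1001

102.10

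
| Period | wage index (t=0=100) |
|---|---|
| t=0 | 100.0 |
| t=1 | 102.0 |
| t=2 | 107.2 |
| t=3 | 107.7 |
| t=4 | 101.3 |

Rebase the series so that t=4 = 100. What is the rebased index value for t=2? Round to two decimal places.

Rebased(t=2) = 107.2 / 101.3 × 100 = 105.8243

105.82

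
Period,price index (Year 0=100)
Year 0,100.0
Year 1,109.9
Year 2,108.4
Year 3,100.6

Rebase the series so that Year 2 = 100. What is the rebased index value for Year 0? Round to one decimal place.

Rebased(Year 0) = 100.0 / 108.4 × 100 = 92.2509

92.3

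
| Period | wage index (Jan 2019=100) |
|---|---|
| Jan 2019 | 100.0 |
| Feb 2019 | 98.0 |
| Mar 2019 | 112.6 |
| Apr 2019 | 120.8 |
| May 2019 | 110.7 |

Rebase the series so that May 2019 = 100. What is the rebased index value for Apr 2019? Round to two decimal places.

Rebased(Apr 2019) = 120.8 / 110.7 × 100 = 109.1238

109.12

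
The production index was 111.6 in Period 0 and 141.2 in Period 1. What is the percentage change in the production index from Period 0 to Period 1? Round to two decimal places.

26.52%

Change = (141.2 − 111.6) / 111.6 × 100
       = 29.6 / 111.6 × 100 = 26.5233%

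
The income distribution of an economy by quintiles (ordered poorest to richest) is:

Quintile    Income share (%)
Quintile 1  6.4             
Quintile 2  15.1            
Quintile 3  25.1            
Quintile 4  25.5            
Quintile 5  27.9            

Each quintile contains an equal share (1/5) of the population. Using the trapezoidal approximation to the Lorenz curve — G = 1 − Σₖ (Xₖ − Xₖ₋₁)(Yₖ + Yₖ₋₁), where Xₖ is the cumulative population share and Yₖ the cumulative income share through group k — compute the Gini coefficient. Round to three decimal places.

0.214

Cumulative income shares Yₖ: 0.0640, 0.2150, 0.4660, 0.7210, 1.0000
Σ (Xₖ−Xₖ₋₁)(Yₖ+Yₖ₋₁) = (1/5)(0.0640+0.0000) + (1/5)(0.2150+0.0640) + (1/5)(0.4660+0.2150) + (1/5)(0.7210+0.4660) + (1/5)(1.0000+0.7210)
  = 0.0128 + 0.0558 + 0.1362 + 0.2374 + 0.3442 = 0.7864
G = 1 − 0.7864 = 0.2136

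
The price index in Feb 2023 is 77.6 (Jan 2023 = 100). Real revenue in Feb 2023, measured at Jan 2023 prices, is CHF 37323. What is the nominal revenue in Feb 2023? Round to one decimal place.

Nominal = Real × (Index/100) = 37323 × (77.6/100)
        = 37323 × 0.776 = 28962.6480

28962.6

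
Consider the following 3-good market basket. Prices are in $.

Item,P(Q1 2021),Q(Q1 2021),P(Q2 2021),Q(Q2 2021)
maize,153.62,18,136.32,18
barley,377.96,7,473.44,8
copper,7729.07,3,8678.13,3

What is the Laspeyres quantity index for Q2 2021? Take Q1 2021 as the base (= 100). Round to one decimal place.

Laspeyres quantity index uses base-period prices as weights.
ΣP(Q1 2021)·Q(Q2 2021) = 153.62×18 + 377.96×8 + 7729.07×3 = 2765.16 + 3023.68 + 23187.21 = 28976.05
ΣP(Q1 2021)·Q(Q1 2021) = 153.62×18 + 377.96×7 + 7729.07×3 = 2765.16 + 2645.72 + 23187.21 = 28598.09
Index = 28976.05 / 28598.09 × 100 = 101.3216

101.3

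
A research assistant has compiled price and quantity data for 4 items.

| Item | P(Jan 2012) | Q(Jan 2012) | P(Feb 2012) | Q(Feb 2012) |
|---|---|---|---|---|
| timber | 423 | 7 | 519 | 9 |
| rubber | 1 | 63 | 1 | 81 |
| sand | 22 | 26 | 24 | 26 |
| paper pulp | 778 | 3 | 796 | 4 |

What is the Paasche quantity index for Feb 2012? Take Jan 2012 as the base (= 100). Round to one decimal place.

Paasche quantity index uses current-period prices as weights.
ΣP(Feb 2012)·Q(Feb 2012) = 519×9 + 1×81 + 24×26 + 796×4 = 4671 + 81 + 624 + 3184 = 8560
ΣP(Feb 2012)·Q(Jan 2012) = 519×7 + 1×63 + 24×26 + 796×3 = 3633 + 63 + 624 + 2388 = 6708
Index = 8560 / 6708 × 100 = 127.6088

127.6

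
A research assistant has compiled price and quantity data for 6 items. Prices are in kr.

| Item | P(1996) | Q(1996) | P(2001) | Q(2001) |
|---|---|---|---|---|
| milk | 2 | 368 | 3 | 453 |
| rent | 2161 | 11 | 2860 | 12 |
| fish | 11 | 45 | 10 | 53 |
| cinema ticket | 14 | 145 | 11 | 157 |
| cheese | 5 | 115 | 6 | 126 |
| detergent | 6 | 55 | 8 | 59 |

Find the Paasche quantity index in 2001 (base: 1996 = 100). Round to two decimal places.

Paasche quantity index uses current-period prices as weights.
ΣP(2001)·Q(2001) = 3×453 + 2860×12 + 10×53 + 11×157 + 6×126 + 8×59 = 1359 + 34320 + 530 + 1727 + 756 + 472 = 39164
ΣP(2001)·Q(1996) = 3×368 + 2860×11 + 10×45 + 11×145 + 6×115 + 8×55 = 1104 + 31460 + 450 + 1595 + 690 + 440 = 35739
Index = 39164 / 35739 × 100 = 109.5834

109.58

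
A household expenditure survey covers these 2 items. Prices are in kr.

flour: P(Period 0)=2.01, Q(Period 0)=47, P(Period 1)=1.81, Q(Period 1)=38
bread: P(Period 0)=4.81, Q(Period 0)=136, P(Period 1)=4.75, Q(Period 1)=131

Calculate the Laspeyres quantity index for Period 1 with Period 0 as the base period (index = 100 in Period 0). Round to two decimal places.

Laspeyres quantity index uses base-period prices as weights.
ΣP(Period 0)·Q(Period 1) = 2.01×38 + 4.81×131 = 76.38 + 630.11 = 706.49
ΣP(Period 0)·Q(Period 0) = 2.01×47 + 4.81×136 = 94.47 + 654.16 = 748.63
Index = 706.49 / 748.63 × 100 = 94.3711

94.37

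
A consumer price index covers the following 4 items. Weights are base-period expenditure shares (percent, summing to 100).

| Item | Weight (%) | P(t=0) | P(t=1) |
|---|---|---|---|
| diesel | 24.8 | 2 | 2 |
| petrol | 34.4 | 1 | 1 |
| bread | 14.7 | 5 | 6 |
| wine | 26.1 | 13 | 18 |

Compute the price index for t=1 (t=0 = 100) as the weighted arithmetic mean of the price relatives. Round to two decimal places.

112.98

diesel: 24.8 × (2/2) = 24.8 × 1.000000 = 24.8000
petrol: 34.4 × (1/1) = 34.4 × 1.000000 = 34.4000
bread: 14.7 × (6/5) = 14.7 × 1.200000 = 17.6400
wine: 26.1 × (18/13) = 26.1 × 1.384615 = 36.1385
Index = Σ wᵢ·(p₁ᵢ/p₀ᵢ) = 24.8000 + 34.4000 + 17.6400 + 36.1385 = 112.9785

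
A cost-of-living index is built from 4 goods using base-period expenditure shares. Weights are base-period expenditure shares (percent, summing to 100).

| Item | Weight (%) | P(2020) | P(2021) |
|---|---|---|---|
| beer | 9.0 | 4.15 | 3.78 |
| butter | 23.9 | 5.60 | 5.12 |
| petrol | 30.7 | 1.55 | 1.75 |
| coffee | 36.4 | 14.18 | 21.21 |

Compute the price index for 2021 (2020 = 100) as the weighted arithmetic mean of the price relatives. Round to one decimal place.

beer: 9.0 × (3.78/4.15) = 9.0 × 0.910843 = 8.1976
butter: 23.9 × (5.12/5.60) = 23.9 × 0.914286 = 21.8514
petrol: 30.7 × (1.75/1.55) = 30.7 × 1.129032 = 34.6613
coffee: 36.4 × (21.21/14.18) = 36.4 × 1.495769 = 54.4460
Index = Σ wᵢ·(p₁ᵢ/p₀ᵢ) = 8.1976 + 21.8514 + 34.6613 + 54.4460 = 119.1563

119.2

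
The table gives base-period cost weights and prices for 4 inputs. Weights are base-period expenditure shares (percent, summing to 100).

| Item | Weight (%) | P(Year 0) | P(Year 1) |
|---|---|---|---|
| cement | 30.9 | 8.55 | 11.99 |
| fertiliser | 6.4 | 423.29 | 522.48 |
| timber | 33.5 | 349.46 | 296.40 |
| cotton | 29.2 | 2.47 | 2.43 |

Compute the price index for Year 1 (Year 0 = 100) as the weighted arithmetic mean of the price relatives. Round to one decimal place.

108.4

cement: 30.9 × (11.99/8.55) = 30.9 × 1.402339 = 43.3323
fertiliser: 6.4 × (522.48/423.29) = 6.4 × 1.234331 = 7.8997
timber: 33.5 × (296.40/349.46) = 33.5 × 0.848166 = 28.4136
cotton: 29.2 × (2.43/2.47) = 29.2 × 0.983806 = 28.7271
Index = Σ wᵢ·(p₁ᵢ/p₀ᵢ) = 43.3323 + 7.8997 + 28.4136 + 28.7271 = 108.3727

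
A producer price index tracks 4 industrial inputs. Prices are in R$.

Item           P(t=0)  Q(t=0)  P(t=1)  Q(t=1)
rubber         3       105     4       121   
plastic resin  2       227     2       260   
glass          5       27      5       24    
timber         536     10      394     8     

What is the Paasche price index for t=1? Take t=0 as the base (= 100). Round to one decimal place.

Paasche price index uses current-period quantities as weights.
ΣP(t=1)·Q(t=1) = 4×121 + 2×260 + 5×24 + 394×8 = 484 + 520 + 120 + 3152 = 4276
ΣP(t=0)·Q(t=1) = 3×121 + 2×260 + 5×24 + 536×8 = 363 + 520 + 120 + 4288 = 5291
Index = 4276 / 5291 × 100 = 80.8165

80.8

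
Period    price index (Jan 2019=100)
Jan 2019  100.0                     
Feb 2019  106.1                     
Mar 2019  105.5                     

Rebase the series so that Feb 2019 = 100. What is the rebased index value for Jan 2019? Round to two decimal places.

94.25

Rebased(Jan 2019) = 100.0 / 106.1 × 100 = 94.2507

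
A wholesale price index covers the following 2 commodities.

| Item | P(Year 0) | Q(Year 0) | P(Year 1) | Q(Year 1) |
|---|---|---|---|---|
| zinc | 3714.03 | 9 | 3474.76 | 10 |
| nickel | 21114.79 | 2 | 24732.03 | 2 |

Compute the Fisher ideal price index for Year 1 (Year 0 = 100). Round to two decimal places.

Laspeyres component (base-period weights):
ΣP(Year 1)Q(Year 0) = 3474.76×9 + 24732.03×2 = 31272.84 + 49464.06 = 80736.9
ΣP(Year 0)Q(Year 0) = 3714.03×9 + 21114.79×2 = 33426.27 + 42229.58 = 75655.85
L = 80736.9 / 75655.85 × 100 = 106.7160
Paasche component (current-period weights):
ΣP(Year 1)Q(Year 1) = 3474.76×10 + 24732.03×2 = 34747.6 + 49464.06 = 84211.66
ΣP(Year 0)Q(Year 1) = 3714.03×10 + 21114.79×2 = 37140.3 + 42229.58 = 79369.88
P = 84211.66 / 79369.88 × 100 = 106.1003
Fisher = √(L × P) = √(106.7160 × 106.1003) = 106.4077

106.41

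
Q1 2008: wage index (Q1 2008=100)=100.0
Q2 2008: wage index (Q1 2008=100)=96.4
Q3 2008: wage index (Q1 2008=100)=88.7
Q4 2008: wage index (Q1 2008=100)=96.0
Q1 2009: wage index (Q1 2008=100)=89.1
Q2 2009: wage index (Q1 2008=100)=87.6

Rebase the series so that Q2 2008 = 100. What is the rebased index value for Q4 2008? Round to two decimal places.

Rebased(Q4 2008) = 96.0 / 96.4 × 100 = 99.5851

99.59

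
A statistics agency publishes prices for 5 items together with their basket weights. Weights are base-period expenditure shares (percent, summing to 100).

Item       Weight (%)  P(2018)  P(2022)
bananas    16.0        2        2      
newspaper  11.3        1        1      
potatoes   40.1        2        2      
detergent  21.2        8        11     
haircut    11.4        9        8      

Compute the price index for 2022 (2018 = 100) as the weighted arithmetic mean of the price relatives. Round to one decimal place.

bananas: 16.0 × (2/2) = 16.0 × 1.000000 = 16.0000
newspaper: 11.3 × (1/1) = 11.3 × 1.000000 = 11.3000
potatoes: 40.1 × (2/2) = 40.1 × 1.000000 = 40.1000
detergent: 21.2 × (11/8) = 21.2 × 1.375000 = 29.1500
haircut: 11.4 × (8/9) = 11.4 × 0.888889 = 10.1333
Index = Σ wᵢ·(p₁ᵢ/p₀ᵢ) = 16.0000 + 11.3000 + 40.1000 + 29.1500 + 10.1333 = 106.6833

106.7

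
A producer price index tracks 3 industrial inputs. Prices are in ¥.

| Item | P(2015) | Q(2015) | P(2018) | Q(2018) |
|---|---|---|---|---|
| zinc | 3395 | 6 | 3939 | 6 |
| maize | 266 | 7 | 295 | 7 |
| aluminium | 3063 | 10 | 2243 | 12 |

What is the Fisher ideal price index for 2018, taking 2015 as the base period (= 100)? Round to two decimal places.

90.12

Laspeyres component (base-period weights):
ΣP(2018)Q(2015) = 3939×6 + 295×7 + 2243×10 = 23634 + 2065 + 22430 = 48129
ΣP(2015)Q(2015) = 3395×6 + 266×7 + 3063×10 = 20370 + 1862 + 30630 = 52862
L = 48129 / 52862 × 100 = 91.0465
Paasche component (current-period weights):
ΣP(2018)Q(2018) = 3939×6 + 295×7 + 2243×12 = 23634 + 2065 + 26916 = 52615
ΣP(2015)Q(2018) = 3395×6 + 266×7 + 3063×12 = 20370 + 1862 + 36756 = 58988
P = 52615 / 58988 × 100 = 89.1961
Fisher = √(L × P) = √(91.0465 × 89.1961) = 90.1166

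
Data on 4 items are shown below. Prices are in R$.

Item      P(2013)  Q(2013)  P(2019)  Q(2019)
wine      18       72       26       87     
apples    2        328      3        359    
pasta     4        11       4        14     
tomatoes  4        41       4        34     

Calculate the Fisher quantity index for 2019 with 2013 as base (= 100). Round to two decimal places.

Laspeyres component (base-period weights):
ΣP(2013)Q(2019) = 18×87 + 2×359 + 4×14 + 4×34 = 1566 + 718 + 56 + 136 = 2476
ΣP(2013)Q(2013) = 18×72 + 2×328 + 4×11 + 4×41 = 1296 + 656 + 44 + 164 = 2160
L = 2476 / 2160 × 100 = 114.6296
Paasche component (current-period weights):
ΣP(2019)Q(2019) = 26×87 + 3×359 + 4×14 + 4×34 = 2262 + 1077 + 56 + 136 = 3531
ΣP(2019)Q(2013) = 26×72 + 3×328 + 4×11 + 4×41 = 1872 + 984 + 44 + 164 = 3064
P = 3531 / 3064 × 100 = 115.2415
Fisher = √(L × P) = √(114.6296 × 115.2415) = 114.9352

114.94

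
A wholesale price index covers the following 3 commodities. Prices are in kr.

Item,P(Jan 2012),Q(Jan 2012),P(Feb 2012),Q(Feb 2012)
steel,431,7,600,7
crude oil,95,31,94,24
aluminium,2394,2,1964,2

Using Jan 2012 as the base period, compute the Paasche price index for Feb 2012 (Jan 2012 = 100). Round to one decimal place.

103.0

Paasche price index uses current-period quantities as weights.
ΣP(Feb 2012)·Q(Feb 2012) = 600×7 + 94×24 + 1964×2 = 4200 + 2256 + 3928 = 10384
ΣP(Jan 2012)·Q(Feb 2012) = 431×7 + 95×24 + 2394×2 = 3017 + 2280 + 4788 = 10085
Index = 10384 / 10085 × 100 = 102.9648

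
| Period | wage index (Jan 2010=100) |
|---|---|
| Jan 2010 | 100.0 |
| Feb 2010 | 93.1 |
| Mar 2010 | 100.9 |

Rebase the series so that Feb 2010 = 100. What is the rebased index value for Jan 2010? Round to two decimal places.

Rebased(Jan 2010) = 100.0 / 93.1 × 100 = 107.4114

107.41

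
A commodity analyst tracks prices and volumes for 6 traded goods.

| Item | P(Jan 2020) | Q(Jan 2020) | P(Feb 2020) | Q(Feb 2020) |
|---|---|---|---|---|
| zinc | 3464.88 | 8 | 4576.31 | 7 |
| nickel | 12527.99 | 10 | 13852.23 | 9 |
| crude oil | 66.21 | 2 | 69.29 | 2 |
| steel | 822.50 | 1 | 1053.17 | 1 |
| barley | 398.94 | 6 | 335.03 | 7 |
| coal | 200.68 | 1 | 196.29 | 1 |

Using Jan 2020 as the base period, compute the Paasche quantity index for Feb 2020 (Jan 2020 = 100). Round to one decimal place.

Paasche quantity index uses current-period prices as weights.
ΣP(Feb 2020)·Q(Feb 2020) = 4576.31×7 + 13852.23×9 + 69.29×2 + 1053.17×1 + 335.03×7 + 196.29×1 = 32034.17 + 124670.07 + 138.58 + 1053.17 + 2345.21 + 196.29 = 160437.49
ΣP(Feb 2020)·Q(Jan 2020) = 4576.31×8 + 13852.23×10 + 69.29×2 + 1053.17×1 + 335.03×6 + 196.29×1 = 36610.48 + 138522.3 + 138.58 + 1053.17 + 2010.18 + 196.29 = 178531
Index = 160437.49 / 178531 × 100 = 89.8653

89.9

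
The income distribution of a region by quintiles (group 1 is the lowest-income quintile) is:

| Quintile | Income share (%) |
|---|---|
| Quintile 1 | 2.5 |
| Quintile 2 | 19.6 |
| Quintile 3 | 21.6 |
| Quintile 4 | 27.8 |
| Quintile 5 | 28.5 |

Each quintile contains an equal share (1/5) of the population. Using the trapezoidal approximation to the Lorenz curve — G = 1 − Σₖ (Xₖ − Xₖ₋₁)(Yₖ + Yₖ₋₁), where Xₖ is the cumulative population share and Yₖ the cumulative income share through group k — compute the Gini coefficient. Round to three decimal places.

Cumulative income shares Yₖ: 0.0250, 0.2210, 0.4370, 0.7150, 1.0000
Σ (Xₖ−Xₖ₋₁)(Yₖ+Yₖ₋₁) = (1/5)(0.0250+0.0000) + (1/5)(0.2210+0.0250) + (1/5)(0.4370+0.2210) + (1/5)(0.7150+0.4370) + (1/5)(1.0000+0.7150)
  = 0.0050 + 0.0492 + 0.1316 + 0.2304 + 0.3430 = 0.7592
G = 1 − 0.7592 = 0.2408

0.241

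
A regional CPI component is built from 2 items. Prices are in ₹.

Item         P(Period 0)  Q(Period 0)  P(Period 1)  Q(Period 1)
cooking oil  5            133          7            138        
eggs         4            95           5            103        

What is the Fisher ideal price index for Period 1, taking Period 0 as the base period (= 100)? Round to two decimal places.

Laspeyres component (base-period weights):
ΣP(Period 1)Q(Period 0) = 7×133 + 5×95 = 931 + 475 = 1406
ΣP(Period 0)Q(Period 0) = 5×133 + 4×95 = 665 + 380 = 1045
L = 1406 / 1045 × 100 = 134.5455
Paasche component (current-period weights):
ΣP(Period 1)Q(Period 1) = 7×138 + 5×103 = 966 + 515 = 1481
ΣP(Period 0)Q(Period 1) = 5×138 + 4×103 = 690 + 412 = 1102
P = 1481 / 1102 × 100 = 134.3920
Fisher = √(L × P) = √(134.5455 × 134.3920) = 134.4687

134.47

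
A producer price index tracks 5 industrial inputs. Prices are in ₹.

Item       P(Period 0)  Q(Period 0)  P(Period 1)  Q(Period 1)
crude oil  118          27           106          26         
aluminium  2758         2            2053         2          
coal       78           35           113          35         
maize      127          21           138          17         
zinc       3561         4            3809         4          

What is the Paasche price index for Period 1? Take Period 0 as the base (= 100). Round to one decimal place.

102.5

Paasche price index uses current-period quantities as weights.
ΣP(Period 1)·Q(Period 1) = 106×26 + 2053×2 + 113×35 + 138×17 + 3809×4 = 2756 + 4106 + 3955 + 2346 + 15236 = 28399
ΣP(Period 0)·Q(Period 1) = 118×26 + 2758×2 + 78×35 + 127×17 + 3561×4 = 3068 + 5516 + 2730 + 2159 + 14244 = 27717
Index = 28399 / 27717 × 100 = 102.4606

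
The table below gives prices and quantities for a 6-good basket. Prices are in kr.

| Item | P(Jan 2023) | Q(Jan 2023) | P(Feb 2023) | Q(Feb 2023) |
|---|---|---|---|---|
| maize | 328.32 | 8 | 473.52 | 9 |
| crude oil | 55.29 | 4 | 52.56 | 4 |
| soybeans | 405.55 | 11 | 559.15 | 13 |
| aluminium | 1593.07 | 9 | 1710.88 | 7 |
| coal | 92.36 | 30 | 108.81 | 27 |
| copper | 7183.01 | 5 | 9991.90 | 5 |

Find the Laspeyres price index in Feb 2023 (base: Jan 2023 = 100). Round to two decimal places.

Laspeyres price index uses base-period quantities as weights.
ΣP(Feb 2023)·Q(Jan 2023) = 473.52×8 + 52.56×4 + 559.15×11 + 1710.88×9 + 108.81×30 + 9991.90×5 = 3788.16 + 210.24 + 6150.65 + 15397.92 + 3264.3 + 49959.5 = 78770.77
ΣP(Jan 2023)·Q(Jan 2023) = 328.32×8 + 55.29×4 + 405.55×11 + 1593.07×9 + 92.36×30 + 7183.01×5 = 2626.56 + 221.16 + 4461.05 + 14337.63 + 2770.8 + 35915.05 = 60332.25
Index = 78770.77 / 60332.25 × 100 = 130.5616

130.56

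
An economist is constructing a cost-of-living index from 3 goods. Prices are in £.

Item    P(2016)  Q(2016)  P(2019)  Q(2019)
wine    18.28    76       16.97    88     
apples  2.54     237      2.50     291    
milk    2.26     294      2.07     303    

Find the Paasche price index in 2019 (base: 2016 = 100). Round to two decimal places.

93.92

Paasche price index uses current-period quantities as weights.
ΣP(2019)·Q(2019) = 16.97×88 + 2.50×291 + 2.07×303 = 1493.36 + 727.5 + 627.21 = 2848.07
ΣP(2016)·Q(2019) = 18.28×88 + 2.54×291 + 2.26×303 = 1608.64 + 739.14 + 684.78 = 3032.56
Index = 2848.07 / 3032.56 × 100 = 93.9164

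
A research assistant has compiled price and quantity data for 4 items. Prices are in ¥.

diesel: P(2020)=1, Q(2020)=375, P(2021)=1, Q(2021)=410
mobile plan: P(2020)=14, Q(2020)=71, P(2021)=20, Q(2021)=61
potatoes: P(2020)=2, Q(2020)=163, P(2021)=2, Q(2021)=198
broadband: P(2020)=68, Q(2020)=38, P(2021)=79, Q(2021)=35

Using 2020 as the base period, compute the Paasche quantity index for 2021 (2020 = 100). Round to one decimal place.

Paasche quantity index uses current-period prices as weights.
ΣP(2021)·Q(2021) = 1×410 + 20×61 + 2×198 + 79×35 = 410 + 1220 + 396 + 2765 = 4791
ΣP(2021)·Q(2020) = 1×375 + 20×71 + 2×163 + 79×38 = 375 + 1420 + 326 + 3002 = 5123
Index = 4791 / 5123 × 100 = 93.5194

93.5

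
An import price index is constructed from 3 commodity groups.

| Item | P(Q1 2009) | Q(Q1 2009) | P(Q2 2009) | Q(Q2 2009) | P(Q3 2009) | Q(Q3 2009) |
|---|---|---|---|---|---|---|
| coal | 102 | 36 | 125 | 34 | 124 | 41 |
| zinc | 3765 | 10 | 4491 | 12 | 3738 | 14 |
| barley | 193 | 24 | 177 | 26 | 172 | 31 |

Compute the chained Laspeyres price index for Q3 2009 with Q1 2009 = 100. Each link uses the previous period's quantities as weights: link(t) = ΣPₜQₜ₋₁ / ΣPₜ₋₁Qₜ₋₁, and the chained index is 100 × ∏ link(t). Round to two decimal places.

99.64

Link Q1 2009→Q2 2009:
ΣP(Q2 2009)Q(Q1 2009) = 125×36 + 4491×10 + 177×24 = 4500 + 44910 + 4248 = 53658
ΣP(Q1 2009)Q(Q1 2009) = 102×36 + 3765×10 + 193×24 = 3672 + 37650 + 4632 = 45954
link = 53658/45954 = 1.167646
Link Q2 2009→Q3 2009:
ΣP(Q3 2009)Q(Q2 2009) = 124×34 + 3738×12 + 172×26 = 4216 + 44856 + 4472 = 53544
ΣP(Q2 2009)Q(Q2 2009) = 125×34 + 4491×12 + 177×26 = 4250 + 53892 + 4602 = 62744
link = 53544/62744 = 0.853372
Chained index = 100 × 1.167646 × 0.853372 = 99.6437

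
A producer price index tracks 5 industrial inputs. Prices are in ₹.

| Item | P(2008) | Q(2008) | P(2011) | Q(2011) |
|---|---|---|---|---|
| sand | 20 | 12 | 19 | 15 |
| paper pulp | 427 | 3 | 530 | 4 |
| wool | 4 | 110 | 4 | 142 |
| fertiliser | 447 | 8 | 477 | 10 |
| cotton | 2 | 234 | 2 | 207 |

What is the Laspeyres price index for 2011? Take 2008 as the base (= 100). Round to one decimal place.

Laspeyres price index uses base-period quantities as weights.
ΣP(2011)·Q(2008) = 19×12 + 530×3 + 4×110 + 477×8 + 2×234 = 228 + 1590 + 440 + 3816 + 468 = 6542
ΣP(2008)·Q(2008) = 20×12 + 427×3 + 4×110 + 447×8 + 2×234 = 240 + 1281 + 440 + 3576 + 468 = 6005
Index = 6542 / 6005 × 100 = 108.9425

108.9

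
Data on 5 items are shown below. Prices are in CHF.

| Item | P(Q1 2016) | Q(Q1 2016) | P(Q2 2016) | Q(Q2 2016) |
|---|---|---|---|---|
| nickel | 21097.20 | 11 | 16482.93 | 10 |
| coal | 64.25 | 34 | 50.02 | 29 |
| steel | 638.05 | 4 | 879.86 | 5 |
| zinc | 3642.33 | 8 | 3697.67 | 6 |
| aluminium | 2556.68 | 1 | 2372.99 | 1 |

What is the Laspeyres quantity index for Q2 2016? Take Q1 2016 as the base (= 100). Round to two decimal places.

Laspeyres quantity index uses base-period prices as weights.
ΣP(Q1 2016)·Q(Q2 2016) = 21097.20×10 + 64.25×29 + 638.05×5 + 3642.33×6 + 2556.68×1 = 210972 + 1863.25 + 3190.25 + 21853.98 + 2556.68 = 240436.16
ΣP(Q1 2016)·Q(Q1 2016) = 21097.20×11 + 64.25×34 + 638.05×4 + 3642.33×8 + 2556.68×1 = 232069.2 + 2184.5 + 2552.2 + 29138.64 + 2556.68 = 268501.22
Index = 240436.16 / 268501.22 × 100 = 89.5475

89.55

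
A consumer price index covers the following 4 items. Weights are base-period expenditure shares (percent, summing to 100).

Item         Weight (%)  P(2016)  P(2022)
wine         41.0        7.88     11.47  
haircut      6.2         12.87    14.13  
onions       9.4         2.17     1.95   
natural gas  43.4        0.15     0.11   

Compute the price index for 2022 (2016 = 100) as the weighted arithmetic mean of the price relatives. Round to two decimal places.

106.76

wine: 41.0 × (11.47/7.88) = 41.0 × 1.455584 = 59.6789
haircut: 6.2 × (14.13/12.87) = 6.2 × 1.097902 = 6.8070
onions: 9.4 × (1.95/2.17) = 9.4 × 0.898618 = 8.4470
natural gas: 43.4 × (0.11/0.15) = 43.4 × 0.733333 = 31.8267
Index = Σ wᵢ·(p₁ᵢ/p₀ᵢ) = 59.6789 + 6.8070 + 8.4470 + 31.8267 = 106.7596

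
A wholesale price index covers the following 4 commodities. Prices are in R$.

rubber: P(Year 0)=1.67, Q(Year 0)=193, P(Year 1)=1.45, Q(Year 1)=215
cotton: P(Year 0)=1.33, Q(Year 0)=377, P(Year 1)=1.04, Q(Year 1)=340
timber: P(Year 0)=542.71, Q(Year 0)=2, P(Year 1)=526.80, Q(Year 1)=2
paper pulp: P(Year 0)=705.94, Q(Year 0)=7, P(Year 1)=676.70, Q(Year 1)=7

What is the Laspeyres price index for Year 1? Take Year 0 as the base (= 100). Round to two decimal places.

Laspeyres price index uses base-period quantities as weights.
ΣP(Year 1)·Q(Year 0) = 1.45×193 + 1.04×377 + 526.80×2 + 676.70×7 = 279.85 + 392.08 + 1053.6 + 4736.9 = 6462.43
ΣP(Year 0)·Q(Year 0) = 1.67×193 + 1.33×377 + 542.71×2 + 705.94×7 = 322.31 + 501.41 + 1085.42 + 4941.58 = 6850.72
Index = 6462.43 / 6850.72 × 100 = 94.3321

94.33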